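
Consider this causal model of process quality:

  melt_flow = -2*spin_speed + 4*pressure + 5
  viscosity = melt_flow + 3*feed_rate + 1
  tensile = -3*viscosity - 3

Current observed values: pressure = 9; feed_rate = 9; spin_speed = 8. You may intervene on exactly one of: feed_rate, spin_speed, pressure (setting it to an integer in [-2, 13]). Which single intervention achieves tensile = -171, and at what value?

Intervening on feed_rate: with other inputs at their observed values, tensile = -9*feed_rate - 81. Solving for -171 gives feed_rate = 10, within [-2, 13].
Intervening on spin_speed: tensile = 6*spin_speed - 210. Reaching -171 requires spin_speed = 13/2, not an integer.
Intervening on pressure: tensile = -12*pressure - 54. Reaching -171 requires pressure = 39/4, not an integer.

set feed_rate = 10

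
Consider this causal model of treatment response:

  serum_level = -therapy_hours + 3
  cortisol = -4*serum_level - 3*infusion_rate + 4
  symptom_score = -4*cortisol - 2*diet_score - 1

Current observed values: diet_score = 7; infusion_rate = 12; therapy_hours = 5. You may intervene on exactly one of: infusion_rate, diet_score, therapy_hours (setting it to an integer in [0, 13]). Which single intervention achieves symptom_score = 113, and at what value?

Intervening on infusion_rate: symptom_score = 12*infusion_rate - 63. Reaching 113 requires infusion_rate = 44/3, not an integer.
Intervening on diet_score: symptom_score = -2*diet_score + 95. Reaching 113 requires diet_score = -9, outside [0, 13].
Intervening on therapy_hours: with other inputs at their observed values, symptom_score = -16*therapy_hours + 161. Solving for 113 gives therapy_hours = 3, within [0, 13].

set therapy_hours = 3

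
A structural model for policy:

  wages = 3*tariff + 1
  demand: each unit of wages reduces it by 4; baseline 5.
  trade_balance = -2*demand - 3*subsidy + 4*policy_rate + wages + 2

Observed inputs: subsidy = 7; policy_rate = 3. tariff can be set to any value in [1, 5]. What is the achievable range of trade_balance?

Substituting into the demand equation gives demand = -12*tariff + 1.
Substituting into the trade_balance equation gives trade_balance = 27*tariff - 8.
Linear in tariff, so extremes are at the endpoints: tariff = 1 gives trade_balance = 19; tariff = 5 gives trade_balance = 127.

19 to 127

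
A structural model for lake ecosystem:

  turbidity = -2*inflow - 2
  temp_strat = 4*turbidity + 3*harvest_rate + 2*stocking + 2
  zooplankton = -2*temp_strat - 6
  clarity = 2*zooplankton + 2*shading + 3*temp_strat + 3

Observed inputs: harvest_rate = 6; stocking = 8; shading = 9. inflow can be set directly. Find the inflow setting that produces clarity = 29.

Substituting into the temp_strat equation gives temp_strat = -8*inflow + 28.
This gives zooplankton = 16*inflow - 62.
This gives clarity = 8*inflow - 19.
Solve 8*inflow - 19 = 29: inflow = (29 + 19) / 8 = 6.

inflow = 6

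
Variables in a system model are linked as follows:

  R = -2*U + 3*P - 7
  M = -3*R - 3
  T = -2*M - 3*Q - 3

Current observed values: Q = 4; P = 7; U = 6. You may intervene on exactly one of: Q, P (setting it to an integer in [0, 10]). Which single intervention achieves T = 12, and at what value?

set Q = 1

Intervening on Q: with other inputs at their observed values, T = -3*Q + 15. Solving for 12 gives Q = 1, within [0, 10].
Intervening on P: T = 18*P - 123. Reaching 12 requires P = 15/2, not an integer.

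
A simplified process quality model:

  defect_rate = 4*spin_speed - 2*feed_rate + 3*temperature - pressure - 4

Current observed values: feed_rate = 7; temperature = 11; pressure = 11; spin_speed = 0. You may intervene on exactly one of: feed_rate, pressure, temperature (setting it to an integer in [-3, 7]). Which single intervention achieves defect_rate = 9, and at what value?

Intervening on feed_rate: defect_rate = -2*feed_rate + 18. Reaching 9 requires feed_rate = 9/2, not an integer.
Intervening on pressure: with other inputs at their observed values, defect_rate = -pressure + 15. Solving for 9 gives pressure = 6, within [-3, 7].
Intervening on temperature: defect_rate = 3*temperature - 29. Reaching 9 requires temperature = 38/3, not an integer.

set pressure = 6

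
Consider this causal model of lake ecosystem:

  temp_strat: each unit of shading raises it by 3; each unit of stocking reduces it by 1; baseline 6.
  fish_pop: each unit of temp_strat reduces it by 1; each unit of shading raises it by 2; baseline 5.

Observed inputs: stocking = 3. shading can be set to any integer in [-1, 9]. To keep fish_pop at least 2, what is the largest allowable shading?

Substituting into the temp_strat equation gives temp_strat = 3*shading + 3.
Substituting into the fish_pop equation gives fish_pop = -shading + 2.
Require -shading + 2 ≥ 2, so shading ≤ 0.
The largest integer in [-1, 9] satisfying this is 0.

shading = 0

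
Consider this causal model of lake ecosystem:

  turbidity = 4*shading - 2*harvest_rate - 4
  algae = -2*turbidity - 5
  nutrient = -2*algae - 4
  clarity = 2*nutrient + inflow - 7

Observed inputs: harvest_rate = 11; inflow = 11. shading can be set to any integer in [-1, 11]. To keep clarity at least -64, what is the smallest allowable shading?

Substituting into the turbidity equation gives turbidity = 4*shading - 26.
So algae = -8*shading + 47.
So nutrient = 16*shading - 98.
So clarity = 32*shading - 192.
Require 32*shading - 192 ≥ -64, so shading ≥ 4.
The smallest integer in [-1, 11] satisfying this is 4.

shading = 4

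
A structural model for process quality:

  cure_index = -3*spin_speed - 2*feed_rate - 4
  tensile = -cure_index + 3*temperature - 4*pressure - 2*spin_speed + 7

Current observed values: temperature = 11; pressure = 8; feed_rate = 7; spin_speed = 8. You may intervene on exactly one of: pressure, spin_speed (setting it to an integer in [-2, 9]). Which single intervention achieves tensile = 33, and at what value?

Intervening on pressure: tensile = -4*pressure + 66. Reaching 33 requires pressure = 33/4, not an integer.
Intervening on spin_speed: with other inputs at their observed values, tensile = spin_speed + 26. Solving for 33 gives spin_speed = 7, within [-2, 9].

set spin_speed = 7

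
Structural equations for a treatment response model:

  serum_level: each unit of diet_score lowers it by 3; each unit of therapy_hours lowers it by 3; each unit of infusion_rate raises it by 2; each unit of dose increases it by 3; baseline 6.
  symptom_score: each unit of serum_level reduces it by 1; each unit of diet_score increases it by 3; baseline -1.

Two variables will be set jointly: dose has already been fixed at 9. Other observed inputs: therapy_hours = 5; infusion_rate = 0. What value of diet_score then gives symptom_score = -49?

diet_score = -5

With dose held at 9:
Substituting into the serum_level equation gives serum_level = -3*diet_score + 18.
This gives symptom_score = 6*diet_score - 19.
Solve 6*diet_score - 19 = -49: diet_score = (-49 + 19) / 6 = -5.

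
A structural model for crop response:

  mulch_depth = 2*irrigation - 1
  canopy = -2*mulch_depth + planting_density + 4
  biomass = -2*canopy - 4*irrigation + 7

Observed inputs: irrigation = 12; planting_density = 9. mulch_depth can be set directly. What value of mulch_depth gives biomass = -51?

mulch_depth = 4

Intervening on mulch_depth fixes its value directly, overriding its dependence on irrigation.
Substituting into the canopy equation gives canopy = -2*mulch_depth + 13.
biomass becomes 4*mulch_depth - 67.
Solve 4*mulch_depth - 67 = -51: mulch_depth = (-51 + 67) / 4 = 4.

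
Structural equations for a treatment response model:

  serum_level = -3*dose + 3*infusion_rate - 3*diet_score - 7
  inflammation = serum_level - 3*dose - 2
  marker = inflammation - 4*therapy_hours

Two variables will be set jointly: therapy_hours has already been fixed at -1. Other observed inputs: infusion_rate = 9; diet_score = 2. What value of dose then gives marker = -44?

With therapy_hours held at -1:
Substituting into the serum_level equation gives serum_level = -3*dose + 14.
Substituting into the inflammation equation gives inflammation = -6*dose + 12.
Substituting into the marker equation gives marker = -6*dose + 16.
Solve -6*dose + 16 = -44: dose = (-44 - 16) / -6 = 10.

dose = 10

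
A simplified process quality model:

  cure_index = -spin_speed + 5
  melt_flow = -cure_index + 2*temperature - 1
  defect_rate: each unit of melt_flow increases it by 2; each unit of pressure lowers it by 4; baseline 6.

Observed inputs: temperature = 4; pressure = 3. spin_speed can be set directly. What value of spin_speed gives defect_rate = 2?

Substituting into the melt_flow equation gives melt_flow = spin_speed + 2.
So defect_rate = 2*spin_speed - 2.
Solve 2*spin_speed - 2 = 2: spin_speed = (2 + 2) / 2 = 2.

spin_speed = 2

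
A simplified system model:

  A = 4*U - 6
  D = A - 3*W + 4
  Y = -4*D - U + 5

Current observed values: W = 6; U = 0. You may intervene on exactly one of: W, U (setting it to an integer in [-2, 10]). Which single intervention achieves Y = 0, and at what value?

set U = 5

Intervening on W: Y = 12*W + 13. Reaching 0 requires W = -13/12, not an integer.
Intervening on U: with other inputs at their observed values, Y = -17*U + 85. Solving for 0 gives U = 5, within [-2, 10].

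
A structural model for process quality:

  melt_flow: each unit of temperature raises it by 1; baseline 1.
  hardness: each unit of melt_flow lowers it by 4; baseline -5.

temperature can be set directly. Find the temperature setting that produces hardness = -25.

temperature = 4

Substituting into the hardness equation gives hardness = -4*temperature - 9.
Solve -4*temperature - 9 = -25: temperature = (-25 + 9) / -4 = 4.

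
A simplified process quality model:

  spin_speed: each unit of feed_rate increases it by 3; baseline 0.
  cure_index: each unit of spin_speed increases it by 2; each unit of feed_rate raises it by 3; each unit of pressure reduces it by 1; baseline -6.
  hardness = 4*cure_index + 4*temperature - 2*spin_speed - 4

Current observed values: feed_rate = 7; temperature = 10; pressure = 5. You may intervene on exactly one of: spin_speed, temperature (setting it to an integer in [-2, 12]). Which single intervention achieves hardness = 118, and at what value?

set spin_speed = 7

Intervening on spin_speed: with other inputs at their observed values, hardness = 6*spin_speed + 76. Solving for 118 gives spin_speed = 7, within [-2, 12].
Intervening on temperature: hardness = 4*temperature + 162. Reaching 118 requires temperature = -11, outside [-2, 12].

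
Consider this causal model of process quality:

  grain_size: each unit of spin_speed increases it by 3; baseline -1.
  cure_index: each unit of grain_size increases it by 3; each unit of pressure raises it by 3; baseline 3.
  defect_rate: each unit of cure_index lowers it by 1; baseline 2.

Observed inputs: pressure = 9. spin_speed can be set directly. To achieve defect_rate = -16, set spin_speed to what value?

spin_speed = -1

Substituting into the cure_index equation gives cure_index = 9*spin_speed + 27.
So defect_rate = -9*spin_speed - 25.
Solve -9*spin_speed - 25 = -16: spin_speed = (-16 + 25) / -9 = -1.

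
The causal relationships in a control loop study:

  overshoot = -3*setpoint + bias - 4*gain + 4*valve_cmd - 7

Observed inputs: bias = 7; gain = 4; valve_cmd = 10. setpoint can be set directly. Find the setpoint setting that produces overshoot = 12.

Substituting into the overshoot equation gives overshoot = -3*setpoint + 24.
Solve -3*setpoint + 24 = 12: setpoint = (12 - 24) / -3 = 4.

setpoint = 4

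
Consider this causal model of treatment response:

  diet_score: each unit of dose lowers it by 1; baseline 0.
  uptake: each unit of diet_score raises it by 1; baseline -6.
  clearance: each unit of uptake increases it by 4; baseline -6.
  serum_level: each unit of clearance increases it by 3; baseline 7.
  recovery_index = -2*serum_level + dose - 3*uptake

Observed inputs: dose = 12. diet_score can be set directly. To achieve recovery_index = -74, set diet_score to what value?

diet_score = 10

Intervening on diet_score fixes its value directly, overriding its dependence on dose.
Substituting into the clearance equation gives clearance = 4*diet_score - 30.
serum_level becomes 12*diet_score - 83.
Substituting into the recovery_index equation gives recovery_index = -27*diet_score + 196.
Solve -27*diet_score + 196 = -74: diet_score = (-74 - 196) / -27 = 10.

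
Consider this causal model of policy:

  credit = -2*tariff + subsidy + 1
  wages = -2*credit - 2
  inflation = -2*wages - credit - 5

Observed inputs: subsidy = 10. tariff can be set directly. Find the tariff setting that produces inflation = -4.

tariff = 6

Substituting into the credit equation gives credit = -2*tariff + 11.
So wages = 4*tariff - 24.
Substituting into the inflation equation gives inflation = -6*tariff + 32.
Solve -6*tariff + 32 = -4: tariff = (-4 - 32) / -6 = 6.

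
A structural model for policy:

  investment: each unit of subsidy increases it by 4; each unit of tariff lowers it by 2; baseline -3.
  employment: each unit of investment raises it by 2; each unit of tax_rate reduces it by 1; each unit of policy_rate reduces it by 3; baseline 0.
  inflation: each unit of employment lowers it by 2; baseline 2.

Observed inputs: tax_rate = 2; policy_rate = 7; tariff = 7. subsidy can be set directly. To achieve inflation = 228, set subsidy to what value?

Substituting into the investment equation gives investment = 4*subsidy - 17.
Substituting into the employment equation gives employment = 8*subsidy - 57.
Substituting into the inflation equation gives inflation = -16*subsidy + 116.
Solve -16*subsidy + 116 = 228: subsidy = (228 - 116) / -16 = -7.

subsidy = -7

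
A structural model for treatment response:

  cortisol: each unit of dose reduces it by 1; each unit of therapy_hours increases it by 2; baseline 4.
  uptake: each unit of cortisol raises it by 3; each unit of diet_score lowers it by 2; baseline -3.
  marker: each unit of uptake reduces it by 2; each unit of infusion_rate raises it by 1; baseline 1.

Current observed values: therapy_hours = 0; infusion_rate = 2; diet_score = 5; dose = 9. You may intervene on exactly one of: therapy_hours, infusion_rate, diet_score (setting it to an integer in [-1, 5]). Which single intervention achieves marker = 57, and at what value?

Intervening on therapy_hours: marker = -12*therapy_hours + 59. Reaching 57 requires therapy_hours = 1/6, not an integer.
Intervening on infusion_rate: with other inputs at their observed values, marker = infusion_rate + 57. Solving for 57 gives infusion_rate = 0, within [-1, 5].
Intervening on diet_score: marker = 4*diet_score + 39. Reaching 57 requires diet_score = 9/2, not an integer.

set infusion_rate = 0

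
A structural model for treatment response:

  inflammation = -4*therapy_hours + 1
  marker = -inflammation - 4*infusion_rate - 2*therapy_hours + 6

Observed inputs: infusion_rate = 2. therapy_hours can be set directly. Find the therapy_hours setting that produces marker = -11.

therapy_hours = -4

Substituting into the marker equation gives marker = 2*therapy_hours - 3.
Solve 2*therapy_hours - 3 = -11: therapy_hours = (-11 + 3) / 2 = -4.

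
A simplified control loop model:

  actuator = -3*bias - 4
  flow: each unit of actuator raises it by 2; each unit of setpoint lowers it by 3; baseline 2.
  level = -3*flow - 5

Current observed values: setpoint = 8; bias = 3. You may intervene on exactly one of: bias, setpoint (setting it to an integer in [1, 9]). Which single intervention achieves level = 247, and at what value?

set bias = 9

Intervening on bias: with other inputs at their observed values, level = 18*bias + 85. Solving for 247 gives bias = 9, within [1, 9].
Intervening on setpoint: level = 9*setpoint + 67. Reaching 247 requires setpoint = 20, outside [1, 9].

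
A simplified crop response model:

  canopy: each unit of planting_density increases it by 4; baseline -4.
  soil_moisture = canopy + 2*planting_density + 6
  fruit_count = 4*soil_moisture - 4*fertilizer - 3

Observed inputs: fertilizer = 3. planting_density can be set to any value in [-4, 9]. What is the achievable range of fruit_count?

Substituting into the soil_moisture equation gives soil_moisture = 6*planting_density + 2.
This gives fruit_count = 24*planting_density - 7.
Linear in planting_density, so extremes are at the endpoints: planting_density = -4 gives fruit_count = -103; planting_density = 9 gives fruit_count = 209.

-103 to 209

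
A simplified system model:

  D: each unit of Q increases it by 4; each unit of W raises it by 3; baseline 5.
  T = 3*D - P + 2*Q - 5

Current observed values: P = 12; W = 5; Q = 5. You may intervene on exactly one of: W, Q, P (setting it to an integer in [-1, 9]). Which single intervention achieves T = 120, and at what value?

Intervening on W: T = 9*W + 68. Reaching 120 requires W = 52/9, not an integer.
Intervening on Q: T = 14*Q + 43. Reaching 120 requires Q = 11/2, not an integer.
Intervening on P: with other inputs at their observed values, T = -P + 125. Solving for 120 gives P = 5, within [-1, 9].

set P = 5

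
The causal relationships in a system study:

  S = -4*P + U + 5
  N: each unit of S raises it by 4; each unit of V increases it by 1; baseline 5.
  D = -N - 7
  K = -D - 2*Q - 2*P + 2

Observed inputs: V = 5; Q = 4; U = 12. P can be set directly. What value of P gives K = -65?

P = 8

Substituting into the S equation gives S = -4*P + 17.
So N = -16*P + 78.
Substituting into the D equation gives D = 16*P - 85.
Substituting into the K equation gives K = -18*P + 79.
Solve -18*P + 79 = -65: P = (-65 - 79) / -18 = 8.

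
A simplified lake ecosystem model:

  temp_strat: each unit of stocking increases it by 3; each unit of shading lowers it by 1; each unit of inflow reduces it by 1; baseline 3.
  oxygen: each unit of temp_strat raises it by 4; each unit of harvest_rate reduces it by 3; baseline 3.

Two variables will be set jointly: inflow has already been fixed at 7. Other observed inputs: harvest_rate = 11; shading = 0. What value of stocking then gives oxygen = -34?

With inflow held at 7:
Substituting into the temp_strat equation gives temp_strat = 3*stocking - 4.
Substituting into the oxygen equation gives oxygen = 12*stocking - 46.
Solve 12*stocking - 46 = -34: stocking = (-34 + 46) / 12 = 1.

stocking = 1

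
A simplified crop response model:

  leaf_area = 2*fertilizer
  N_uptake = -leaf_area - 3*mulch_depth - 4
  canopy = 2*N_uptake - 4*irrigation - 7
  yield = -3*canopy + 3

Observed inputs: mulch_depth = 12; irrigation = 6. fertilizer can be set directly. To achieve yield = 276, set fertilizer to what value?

fertilizer = -5

Substituting into the N_uptake equation gives N_uptake = -2*fertilizer - 40.
canopy becomes -4*fertilizer - 111.
Substituting into the yield equation gives yield = 12*fertilizer + 336.
Solve 12*fertilizer + 336 = 276: fertilizer = (276 - 336) / 12 = -5.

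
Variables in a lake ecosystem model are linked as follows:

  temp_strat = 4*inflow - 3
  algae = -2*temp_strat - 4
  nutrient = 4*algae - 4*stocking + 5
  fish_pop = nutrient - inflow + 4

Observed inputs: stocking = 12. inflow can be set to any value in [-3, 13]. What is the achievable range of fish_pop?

-460 to 68

Substituting into the algae equation gives algae = -8*inflow + 2.
Substituting into the nutrient equation gives nutrient = -32*inflow - 35.
Substituting into the fish_pop equation gives fish_pop = -33*inflow - 31.
Linear in inflow, so extremes are at the endpoints: inflow = -3 gives fish_pop = 68; inflow = 13 gives fish_pop = -460.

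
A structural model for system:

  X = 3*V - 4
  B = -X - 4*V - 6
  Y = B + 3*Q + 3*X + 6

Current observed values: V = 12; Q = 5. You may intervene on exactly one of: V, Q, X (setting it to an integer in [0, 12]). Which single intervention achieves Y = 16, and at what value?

set Q = 0

Intervening on V: Y = 2*V + 7. Reaching 16 requires V = 9/2, not an integer.
Intervening on Q: with other inputs at their observed values, Y = 3*Q + 16. Solving for 16 gives Q = 0, within [0, 12].
Intervening on X: Y = 2*X - 33. Reaching 16 requires X = 49/2, not an integer.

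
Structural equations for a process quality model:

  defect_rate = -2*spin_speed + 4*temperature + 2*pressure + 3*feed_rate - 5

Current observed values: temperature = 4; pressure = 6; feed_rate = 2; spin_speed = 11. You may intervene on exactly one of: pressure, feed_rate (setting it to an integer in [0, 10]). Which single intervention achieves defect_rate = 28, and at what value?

Intervening on pressure: defect_rate = 2*pressure - 5. Reaching 28 requires pressure = 33/2, not an integer.
Intervening on feed_rate: with other inputs at their observed values, defect_rate = 3*feed_rate + 1. Solving for 28 gives feed_rate = 9, within [0, 10].

set feed_rate = 9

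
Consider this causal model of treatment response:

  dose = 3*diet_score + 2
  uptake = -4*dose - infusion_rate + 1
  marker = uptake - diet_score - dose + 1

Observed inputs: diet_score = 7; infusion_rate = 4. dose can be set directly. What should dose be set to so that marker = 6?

dose = -3

Intervening on dose fixes its value directly, overriding its dependence on diet_score.
Substituting into the uptake equation gives uptake = -4*dose - 3.
Substituting into the marker equation gives marker = -5*dose - 9.
Solve -5*dose - 9 = 6: dose = (6 + 9) / -5 = -3.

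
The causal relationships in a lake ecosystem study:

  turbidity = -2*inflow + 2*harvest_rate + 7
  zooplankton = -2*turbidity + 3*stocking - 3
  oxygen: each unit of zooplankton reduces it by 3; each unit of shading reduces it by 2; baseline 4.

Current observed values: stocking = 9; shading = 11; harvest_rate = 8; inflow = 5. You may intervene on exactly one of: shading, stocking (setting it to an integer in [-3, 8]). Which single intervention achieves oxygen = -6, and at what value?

Intervening on shading: with other inputs at their observed values, oxygen = -2*shading + 10. Solving for -6 gives shading = 8, within [-3, 8].
Intervening on stocking: oxygen = -9*stocking + 69. Reaching -6 requires stocking = 25/3, not an integer.

set shading = 8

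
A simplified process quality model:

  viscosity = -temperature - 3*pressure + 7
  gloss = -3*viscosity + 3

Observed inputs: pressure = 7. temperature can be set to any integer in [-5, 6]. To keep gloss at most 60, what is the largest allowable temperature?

temperature = 5

Substituting into the viscosity equation gives viscosity = -temperature - 14.
gloss becomes 3*temperature + 45.
Require 3*temperature + 45 ≤ 60, so temperature ≤ 5.
The largest integer in [-5, 6] satisfying this is 5.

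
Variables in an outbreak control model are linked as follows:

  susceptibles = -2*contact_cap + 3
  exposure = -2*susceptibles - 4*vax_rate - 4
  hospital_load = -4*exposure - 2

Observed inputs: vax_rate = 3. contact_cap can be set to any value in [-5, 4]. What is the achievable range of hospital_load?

Substituting into the exposure equation gives exposure = 4*contact_cap - 22.
Substituting into the hospital_load equation gives hospital_load = -16*contact_cap + 86.
Linear in contact_cap, so extremes are at the endpoints: contact_cap = -5 gives hospital_load = 166; contact_cap = 4 gives hospital_load = 22.

22 to 166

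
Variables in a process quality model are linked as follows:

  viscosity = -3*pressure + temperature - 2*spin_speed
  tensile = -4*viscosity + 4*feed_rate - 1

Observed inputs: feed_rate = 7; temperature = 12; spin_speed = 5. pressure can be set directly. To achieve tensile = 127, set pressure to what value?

Substituting into the viscosity equation gives viscosity = -3*pressure + 2.
Substituting into the tensile equation gives tensile = 12*pressure + 19.
Solve 12*pressure + 19 = 127: pressure = (127 - 19) / 12 = 9.

pressure = 9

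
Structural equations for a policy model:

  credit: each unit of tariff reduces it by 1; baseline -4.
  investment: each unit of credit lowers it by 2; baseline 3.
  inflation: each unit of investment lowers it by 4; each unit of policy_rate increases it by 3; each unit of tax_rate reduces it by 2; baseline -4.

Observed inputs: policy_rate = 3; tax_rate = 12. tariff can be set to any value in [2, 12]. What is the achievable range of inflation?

-159 to -79

Substituting into the investment equation gives investment = 2*tariff + 11.
Substituting into the inflation equation gives inflation = -8*tariff - 63.
Linear in tariff, so extremes are at the endpoints: tariff = 2 gives inflation = -79; tariff = 12 gives inflation = -159.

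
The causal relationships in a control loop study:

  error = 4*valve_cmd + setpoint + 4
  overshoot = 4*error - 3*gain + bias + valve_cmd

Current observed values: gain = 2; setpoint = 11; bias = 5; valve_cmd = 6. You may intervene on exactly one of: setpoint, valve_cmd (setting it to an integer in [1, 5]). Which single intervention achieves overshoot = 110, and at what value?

Intervening on setpoint: overshoot = 4*setpoint + 117. Reaching 110 requires setpoint = -7/4, not an integer.
Intervening on valve_cmd: with other inputs at their observed values, overshoot = 17*valve_cmd + 59. Solving for 110 gives valve_cmd = 3, within [1, 5].

set valve_cmd = 3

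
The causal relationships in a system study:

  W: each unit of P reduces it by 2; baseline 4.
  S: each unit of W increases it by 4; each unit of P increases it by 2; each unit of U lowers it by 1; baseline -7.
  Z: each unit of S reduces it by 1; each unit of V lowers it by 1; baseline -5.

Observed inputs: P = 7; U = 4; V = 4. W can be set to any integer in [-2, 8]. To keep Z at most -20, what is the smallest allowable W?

W = 2

Intervening on W fixes its value directly, overriding its dependence on P.
Substituting into the S equation gives S = 4*W + 3.
Substituting into the Z equation gives Z = -4*W - 12.
Require -4*W - 12 ≤ -20, so W ≥ 2.
The smallest integer in [-2, 8] satisfying this is 2.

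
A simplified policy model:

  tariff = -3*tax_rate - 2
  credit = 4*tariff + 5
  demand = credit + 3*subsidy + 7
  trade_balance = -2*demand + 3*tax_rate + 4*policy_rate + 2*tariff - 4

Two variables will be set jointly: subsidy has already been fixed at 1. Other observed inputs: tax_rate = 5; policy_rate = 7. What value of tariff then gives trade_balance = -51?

With subsidy held at 1:
Intervening on tariff fixes its value directly, overriding its dependence on tax_rate.
Substituting into the demand equation gives demand = 4*tariff + 15.
Substituting into the trade_balance equation gives trade_balance = -6*tariff + 9.
Solve -6*tariff + 9 = -51: tariff = (-51 - 9) / -6 = 10.

tariff = 10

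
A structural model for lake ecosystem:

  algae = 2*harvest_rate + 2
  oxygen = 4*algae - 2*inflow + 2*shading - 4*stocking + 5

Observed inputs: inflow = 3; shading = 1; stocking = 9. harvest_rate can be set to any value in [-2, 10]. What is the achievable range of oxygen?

Substituting into the oxygen equation gives oxygen = 8*harvest_rate - 27.
Linear in harvest_rate, so extremes are at the endpoints: harvest_rate = -2 gives oxygen = -43; harvest_rate = 10 gives oxygen = 53.

-43 to 53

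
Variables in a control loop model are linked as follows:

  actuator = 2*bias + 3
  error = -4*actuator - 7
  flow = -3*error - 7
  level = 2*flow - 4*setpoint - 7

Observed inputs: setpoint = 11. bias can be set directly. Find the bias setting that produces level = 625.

Substituting into the error equation gives error = -8*bias - 19.
This gives flow = 24*bias + 50.
So level = 48*bias + 49.
Solve 48*bias + 49 = 625: bias = (625 - 49) / 48 = 12.

bias = 12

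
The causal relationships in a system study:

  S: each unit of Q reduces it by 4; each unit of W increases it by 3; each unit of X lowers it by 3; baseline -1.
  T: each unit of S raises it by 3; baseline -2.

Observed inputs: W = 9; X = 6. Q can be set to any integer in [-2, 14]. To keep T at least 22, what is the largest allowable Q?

Q = 0

Substituting into the S equation gives S = -4*Q + 8.
Substituting into the T equation gives T = -12*Q + 22.
Require -12*Q + 22 ≥ 22, so Q ≤ 0.
The largest integer in [-2, 14] satisfying this is 0.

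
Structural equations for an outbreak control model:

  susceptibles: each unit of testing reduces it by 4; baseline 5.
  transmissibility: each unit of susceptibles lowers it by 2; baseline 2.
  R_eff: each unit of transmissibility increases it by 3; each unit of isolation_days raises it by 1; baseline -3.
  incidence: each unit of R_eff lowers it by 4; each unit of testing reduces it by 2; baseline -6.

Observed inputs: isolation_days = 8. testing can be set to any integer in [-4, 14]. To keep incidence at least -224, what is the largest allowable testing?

Substituting into the transmissibility equation gives transmissibility = 8*testing - 8.
So R_eff = 24*testing - 19.
Substituting into the incidence equation gives incidence = -98*testing + 70.
Require -98*testing + 70 ≥ -224, so testing ≤ 3.
The largest integer in [-4, 14] satisfying this is 3.

testing = 3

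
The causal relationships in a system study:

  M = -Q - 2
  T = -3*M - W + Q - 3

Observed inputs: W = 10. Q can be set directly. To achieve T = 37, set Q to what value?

Substituting into the T equation gives T = 4*Q - 7.
Solve 4*Q - 7 = 37: Q = (37 + 7) / 4 = 11.

Q = 11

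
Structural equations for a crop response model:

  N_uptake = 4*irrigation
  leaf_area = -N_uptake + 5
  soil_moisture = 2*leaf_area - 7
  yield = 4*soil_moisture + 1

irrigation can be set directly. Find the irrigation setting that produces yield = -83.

irrigation = 3

Substituting into the leaf_area equation gives leaf_area = -4*irrigation + 5.
Substituting into the soil_moisture equation gives soil_moisture = -8*irrigation + 3.
Substituting into the yield equation gives yield = -32*irrigation + 13.
Solve -32*irrigation + 13 = -83: irrigation = (-83 - 13) / -32 = 3.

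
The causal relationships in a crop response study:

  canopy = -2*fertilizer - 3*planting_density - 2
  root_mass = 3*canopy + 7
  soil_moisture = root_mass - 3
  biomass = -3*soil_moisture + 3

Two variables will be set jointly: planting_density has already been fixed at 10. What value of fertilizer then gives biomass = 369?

With planting_density held at 10:
Substituting into the canopy equation gives canopy = -2*fertilizer - 32.
root_mass becomes -6*fertilizer - 89.
Substituting into the soil_moisture equation gives soil_moisture = -6*fertilizer - 92.
Substituting into the biomass equation gives biomass = 18*fertilizer + 279.
Solve 18*fertilizer + 279 = 369: fertilizer = (369 - 279) / 18 = 5.

fertilizer = 5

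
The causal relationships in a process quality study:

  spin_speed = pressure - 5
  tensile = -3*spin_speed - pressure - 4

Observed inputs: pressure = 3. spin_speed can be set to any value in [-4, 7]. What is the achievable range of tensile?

Intervening on spin_speed fixes its value directly, overriding its dependence on pressure.
Substituting into the tensile equation gives tensile = -3*spin_speed - 7.
Linear in spin_speed, so extremes are at the endpoints: spin_speed = -4 gives tensile = 5; spin_speed = 7 gives tensile = -28.

-28 to 5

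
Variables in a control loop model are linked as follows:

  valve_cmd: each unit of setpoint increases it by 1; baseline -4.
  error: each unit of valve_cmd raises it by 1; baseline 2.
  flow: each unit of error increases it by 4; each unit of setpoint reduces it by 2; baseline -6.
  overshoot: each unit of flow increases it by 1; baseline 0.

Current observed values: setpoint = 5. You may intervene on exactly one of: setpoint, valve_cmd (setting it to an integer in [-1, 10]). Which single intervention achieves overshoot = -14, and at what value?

set setpoint = 0

Intervening on setpoint: with other inputs at their observed values, overshoot = 2*setpoint - 14. Solving for -14 gives setpoint = 0, within [-1, 10].
Intervening on valve_cmd: overshoot = 4*valve_cmd - 8. Reaching -14 requires valve_cmd = -3/2, not an integer.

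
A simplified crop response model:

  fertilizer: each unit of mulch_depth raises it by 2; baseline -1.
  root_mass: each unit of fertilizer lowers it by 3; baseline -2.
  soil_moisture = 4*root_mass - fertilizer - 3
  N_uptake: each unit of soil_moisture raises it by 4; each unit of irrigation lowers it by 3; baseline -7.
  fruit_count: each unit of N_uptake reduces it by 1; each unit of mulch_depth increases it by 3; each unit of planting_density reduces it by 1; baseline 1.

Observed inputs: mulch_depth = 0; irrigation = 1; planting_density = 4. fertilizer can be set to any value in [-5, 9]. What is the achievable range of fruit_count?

Intervening on fertilizer fixes its value directly, overriding its dependence on mulch_depth.
Substituting into the soil_moisture equation gives soil_moisture = -13*fertilizer - 11.
This gives N_uptake = -52*fertilizer - 54.
So fruit_count = 52*fertilizer + 51.
Linear in fertilizer, so extremes are at the endpoints: fertilizer = -5 gives fruit_count = -209; fertilizer = 9 gives fruit_count = 519.

-209 to 519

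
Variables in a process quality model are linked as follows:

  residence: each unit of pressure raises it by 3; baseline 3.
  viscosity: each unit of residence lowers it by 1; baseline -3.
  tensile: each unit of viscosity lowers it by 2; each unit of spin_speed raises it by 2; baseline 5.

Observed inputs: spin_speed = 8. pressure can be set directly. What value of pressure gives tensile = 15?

Substituting into the viscosity equation gives viscosity = -3*pressure - 6.
tensile becomes 6*pressure + 33.
Solve 6*pressure + 33 = 15: pressure = (15 - 33) / 6 = -3.

pressure = -3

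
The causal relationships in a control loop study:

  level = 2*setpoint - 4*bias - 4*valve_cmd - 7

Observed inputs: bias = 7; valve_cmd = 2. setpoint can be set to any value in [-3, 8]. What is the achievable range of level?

-49 to -27

Substituting into the level equation gives level = 2*setpoint - 43.
Linear in setpoint, so extremes are at the endpoints: setpoint = -3 gives level = -49; setpoint = 8 gives level = -27.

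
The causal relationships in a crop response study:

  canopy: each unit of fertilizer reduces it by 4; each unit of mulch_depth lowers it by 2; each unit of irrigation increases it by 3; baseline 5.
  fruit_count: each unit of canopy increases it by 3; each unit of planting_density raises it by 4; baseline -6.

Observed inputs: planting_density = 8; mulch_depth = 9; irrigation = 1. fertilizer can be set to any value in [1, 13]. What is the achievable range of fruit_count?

Substituting into the canopy equation gives canopy = -4*fertilizer - 10.
This gives fruit_count = -12*fertilizer - 4.
Linear in fertilizer, so extremes are at the endpoints: fertilizer = 1 gives fruit_count = -16; fertilizer = 13 gives fruit_count = -160.

-160 to -16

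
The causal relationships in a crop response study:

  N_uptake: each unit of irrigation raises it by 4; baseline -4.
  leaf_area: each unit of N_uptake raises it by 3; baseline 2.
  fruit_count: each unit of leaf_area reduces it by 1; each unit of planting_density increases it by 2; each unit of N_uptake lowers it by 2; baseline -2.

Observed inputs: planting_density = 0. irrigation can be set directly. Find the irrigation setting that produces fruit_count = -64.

Substituting into the leaf_area equation gives leaf_area = 12*irrigation - 10.
So fruit_count = -20*irrigation + 16.
Solve -20*irrigation + 16 = -64: irrigation = (-64 - 16) / -20 = 4.

irrigation = 4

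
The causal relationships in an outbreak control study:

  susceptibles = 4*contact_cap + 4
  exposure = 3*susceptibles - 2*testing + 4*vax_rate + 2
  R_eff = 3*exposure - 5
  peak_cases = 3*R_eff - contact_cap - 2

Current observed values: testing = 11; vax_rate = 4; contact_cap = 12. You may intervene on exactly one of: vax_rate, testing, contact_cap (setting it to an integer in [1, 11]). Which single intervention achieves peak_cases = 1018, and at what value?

set contact_cap = 9

Intervening on vax_rate: peak_cases = 36*vax_rate + 1195. Reaching 1018 requires vax_rate = -59/12, not an integer.
Intervening on testing: peak_cases = -18*testing + 1537. Reaching 1018 requires testing = 173/6, not an integer.
Intervening on contact_cap: with other inputs at their observed values, peak_cases = 107*contact_cap + 55. Solving for 1018 gives contact_cap = 9, within [1, 11].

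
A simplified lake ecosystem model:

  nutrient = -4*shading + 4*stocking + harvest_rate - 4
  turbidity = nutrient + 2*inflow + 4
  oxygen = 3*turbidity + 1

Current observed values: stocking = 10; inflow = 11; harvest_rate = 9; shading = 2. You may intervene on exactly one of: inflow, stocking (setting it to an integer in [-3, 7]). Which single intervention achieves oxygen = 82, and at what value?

Intervening on inflow: oxygen = 6*inflow + 124. Reaching 82 requires inflow = -7, outside [-3, 7].
Intervening on stocking: with other inputs at their observed values, oxygen = 12*stocking + 70. Solving for 82 gives stocking = 1, within [-3, 7].

set stocking = 1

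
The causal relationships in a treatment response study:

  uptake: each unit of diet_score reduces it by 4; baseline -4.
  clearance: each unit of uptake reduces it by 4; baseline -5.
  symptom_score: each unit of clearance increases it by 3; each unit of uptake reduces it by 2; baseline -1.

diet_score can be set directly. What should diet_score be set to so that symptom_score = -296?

diet_score = -6

Substituting into the clearance equation gives clearance = 16*diet_score + 11.
Substituting into the symptom_score equation gives symptom_score = 56*diet_score + 40.
Solve 56*diet_score + 40 = -296: diet_score = (-296 - 40) / 56 = -6.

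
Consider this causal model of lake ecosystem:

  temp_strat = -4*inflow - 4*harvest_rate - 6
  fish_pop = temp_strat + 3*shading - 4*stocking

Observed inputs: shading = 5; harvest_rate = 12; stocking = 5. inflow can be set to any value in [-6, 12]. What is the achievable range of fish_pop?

-107 to -35

Substituting into the temp_strat equation gives temp_strat = -4*inflow - 54.
So fish_pop = -4*inflow - 59.
Linear in inflow, so extremes are at the endpoints: inflow = -6 gives fish_pop = -35; inflow = 12 gives fish_pop = -107.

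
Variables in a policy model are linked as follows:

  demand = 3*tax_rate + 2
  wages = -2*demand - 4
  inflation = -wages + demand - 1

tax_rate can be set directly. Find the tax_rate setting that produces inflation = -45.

Substituting into the wages equation gives wages = -6*tax_rate - 8.
So inflation = 9*tax_rate + 9.
Solve 9*tax_rate + 9 = -45: tax_rate = (-45 - 9) / 9 = -6.

tax_rate = -6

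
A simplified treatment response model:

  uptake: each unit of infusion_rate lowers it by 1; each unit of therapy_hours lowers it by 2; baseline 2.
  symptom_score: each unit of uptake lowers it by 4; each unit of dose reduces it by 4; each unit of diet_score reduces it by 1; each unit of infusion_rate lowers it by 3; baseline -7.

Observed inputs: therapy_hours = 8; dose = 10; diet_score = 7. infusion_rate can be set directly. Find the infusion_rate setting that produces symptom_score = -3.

Substituting into the uptake equation gives uptake = -infusion_rate - 14.
Substituting into the symptom_score equation gives symptom_score = infusion_rate + 2.
Solve infusion_rate + 2 = -3: infusion_rate = (-3 - 2) / 1 = -5.

infusion_rate = -5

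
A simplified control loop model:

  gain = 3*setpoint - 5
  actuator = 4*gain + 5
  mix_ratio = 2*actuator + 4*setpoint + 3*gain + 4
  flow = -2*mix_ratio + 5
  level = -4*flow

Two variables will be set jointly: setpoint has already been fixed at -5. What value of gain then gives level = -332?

gain = -3

With setpoint held at -5:
Intervening on gain fixes its value directly, overriding its dependence on setpoint.
Substituting into the mix_ratio equation gives mix_ratio = 11*gain - 6.
Substituting into the flow equation gives flow = -22*gain + 17.
Substituting into the level equation gives level = 88*gain - 68.
Solve 88*gain - 68 = -332: gain = (-332 + 68) / 88 = -3.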